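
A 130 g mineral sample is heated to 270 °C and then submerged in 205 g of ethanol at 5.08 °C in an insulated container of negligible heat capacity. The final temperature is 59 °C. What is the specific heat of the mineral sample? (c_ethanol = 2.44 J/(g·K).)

c ≈ 0.983 J/(g·K)

m_s c (T_s − T_f) = m_ethanol c_ethanol (T_f − T_0):
130×c×(270 − 59) = 205×2.44×(59 − 5.08)
27430 c = 26971  ⇒  c ≈ 0.9833 J/(g·K)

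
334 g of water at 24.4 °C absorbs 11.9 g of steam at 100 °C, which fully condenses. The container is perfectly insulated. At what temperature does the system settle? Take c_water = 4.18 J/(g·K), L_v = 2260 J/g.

Conservation of energy gives ΣQ = 0:
latent heat released on condensation: 11.9×2260 = 26894; condensed water 100 °C→T: 49.74(T − 100); original water: 1396.1(T − 24.4)
1445.9 T = 26894 + 4974.2 + 34065 = 65934
T ≈ 45.60 °C (< 100 °C, so full condensation is consistent).

T_f ≈ 45.6 °C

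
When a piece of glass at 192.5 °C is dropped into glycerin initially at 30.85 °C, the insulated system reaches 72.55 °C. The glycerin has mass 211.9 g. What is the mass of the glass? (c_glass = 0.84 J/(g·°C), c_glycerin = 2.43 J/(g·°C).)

m ≈ 213 g

Net heat exchanged in the isolated system is zero:
m×0.84×(72.55 − 192.5) + 211.9×2.43×(72.55 − 30.85) = 0
-100.76 m = -21472
m = -21472/-100.76 ≈ 213.1 g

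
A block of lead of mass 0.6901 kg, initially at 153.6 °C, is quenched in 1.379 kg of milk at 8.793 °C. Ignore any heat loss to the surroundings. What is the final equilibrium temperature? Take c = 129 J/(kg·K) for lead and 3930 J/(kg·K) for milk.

T_f ≈ 11.1 °C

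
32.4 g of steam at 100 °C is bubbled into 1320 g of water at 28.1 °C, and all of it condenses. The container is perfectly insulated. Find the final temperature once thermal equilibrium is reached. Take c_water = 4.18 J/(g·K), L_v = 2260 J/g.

T_f ≈ 42.8 °C

Setting the total heat transfer to zero:
latent heat released on condensation: 32.4·2260 = 73224; condensed water 100 °C→T: 135.43(T − 100); original water: 5517.6(T − 28.1)
5653 T = 73224 + 13543 + 155045 = 241812
T ≈ 42.78 °C, under the boiling point, so the assumption holds.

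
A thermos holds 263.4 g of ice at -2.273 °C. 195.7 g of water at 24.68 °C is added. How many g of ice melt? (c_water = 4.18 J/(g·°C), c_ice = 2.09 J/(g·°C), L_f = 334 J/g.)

m_melted ≈ 56.7 g

Water can give up m c ΔT = 195.7·4.18·24.68 = 20189 J before reaching 0 °C.
Of that, 263.4·2.09·2.273 = 1251.3 J goes to bring the ice to 0 °C, leaving 18938 J.
To melt every bit of ice: 263.4·334 = 87976 J.
That's not enough to melt it all — equilibrium is at 0 °C with ice remaining.
Mass melted = 18938/334 ≈ 56.7 g.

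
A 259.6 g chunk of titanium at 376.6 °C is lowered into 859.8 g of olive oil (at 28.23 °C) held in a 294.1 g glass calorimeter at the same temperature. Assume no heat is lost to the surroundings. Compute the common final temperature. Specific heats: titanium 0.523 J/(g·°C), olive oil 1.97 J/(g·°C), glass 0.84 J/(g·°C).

T_f ≈ 51.0 °C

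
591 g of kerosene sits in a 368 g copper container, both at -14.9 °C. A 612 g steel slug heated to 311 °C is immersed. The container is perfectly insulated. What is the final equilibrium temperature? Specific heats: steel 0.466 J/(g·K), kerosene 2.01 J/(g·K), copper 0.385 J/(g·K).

T_f ≈ 42.7 °C

Let T be the final temperature. ΣQ_i = 0:
612*0.466*(T − 311) + 591*2.01*(T − (-14.9)) + 368*0.385*(T − (-14.9)) = 0
285.19(T − 311) + 1187.9(T − (-14.9)) + 141.68(T − (-14.9)) = 0
(285.19 + 1187.9 + 141.68) T = 285.19*311 + 1187.9*(-14.9) + 141.68*(-14.9)
T = 68884/1614.8 ≈ 42.66 °C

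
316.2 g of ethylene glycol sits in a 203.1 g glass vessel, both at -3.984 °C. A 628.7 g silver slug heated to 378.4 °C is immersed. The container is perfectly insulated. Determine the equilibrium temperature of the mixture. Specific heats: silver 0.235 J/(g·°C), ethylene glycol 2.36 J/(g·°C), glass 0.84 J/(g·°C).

T_f ≈ 49.1 °C

Taking heat into each body as positive, Σ m c ΔT = 0:
628.7*0.235*(T − 378.4) + 316.2*2.36*(T − (-3.984)) + 203.1*0.84*(T − (-3.984)) = 0
147.74(T − 378.4) + 746.23(T − (-3.984)) + 170.6(T − (-3.984)) = 0
1064.6 T = 52254
T = 52254/1064.6 ≈ 49.08 °C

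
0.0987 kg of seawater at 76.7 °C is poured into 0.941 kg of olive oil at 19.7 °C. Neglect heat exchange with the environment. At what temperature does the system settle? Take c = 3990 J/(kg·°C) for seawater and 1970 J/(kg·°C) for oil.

T_f ≈ 29.7 °C

T_f is the heat-capacity-weighted average of the initial temperatures:
T_f = (393.81*76.7 + 1853.8*19.7) / (393.81 + 1853.8)
    = 66725 / 2247.6 ≈ 29.69 °C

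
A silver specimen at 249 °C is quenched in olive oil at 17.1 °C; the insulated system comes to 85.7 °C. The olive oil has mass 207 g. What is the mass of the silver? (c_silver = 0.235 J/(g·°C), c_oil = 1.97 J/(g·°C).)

m ≈ 729 g

|Q_silver| = |Q_oil|:
m·0.235·(249 − 85.7) = 207·1.97·(85.7 − 17.1)
38.38 m = 27974  ⇒  m ≈ 729 g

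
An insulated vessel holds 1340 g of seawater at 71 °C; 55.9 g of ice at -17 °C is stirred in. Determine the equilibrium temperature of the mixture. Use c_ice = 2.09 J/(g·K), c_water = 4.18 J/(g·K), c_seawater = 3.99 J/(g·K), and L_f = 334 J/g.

T_f ≈ 64.3 °C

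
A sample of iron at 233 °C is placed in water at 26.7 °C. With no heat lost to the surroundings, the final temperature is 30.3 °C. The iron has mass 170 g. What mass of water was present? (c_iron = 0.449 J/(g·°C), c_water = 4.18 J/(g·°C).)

Heat lost by the iron = heat gained by the water:
170×0.449×(233 − 30.3) = m×4.18×(30.3 − 26.7)
15.05 m = 15472  ⇒  m ≈ 1028 g

m ≈ 1030 g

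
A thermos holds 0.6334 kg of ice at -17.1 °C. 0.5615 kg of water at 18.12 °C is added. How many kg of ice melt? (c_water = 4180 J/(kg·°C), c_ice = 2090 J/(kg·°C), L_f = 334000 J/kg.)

m_melted ≈ 0.0596 kg

Heat available from the water dropping to 0 °C: 0.5615·4180·18.12 = 42529 J.
Warming the ice to 0 °C takes 0.6334·2090·17.1 = 22637 J, leaving 19892 J for melting.
Melting all 0.6334 kg of ice would need 0.6334·334000 = 211556 J.
19892 J < 211556 J, so only part of the ice melts and the system sits at 0 °C.
Mass melted = 19892/334000 ≈ 0.05956 kg.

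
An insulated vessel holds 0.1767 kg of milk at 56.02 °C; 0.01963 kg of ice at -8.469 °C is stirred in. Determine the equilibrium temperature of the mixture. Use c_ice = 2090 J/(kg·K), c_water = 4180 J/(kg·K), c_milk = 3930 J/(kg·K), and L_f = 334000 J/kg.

T_f ≈ 41.2 °C

Energy conservation, ΣQ = 0:
warm ice to 0 °C: 0.01963×2090×(0 − (-8.469)) = 347.46; melt ice: 0.01963×334000 = 6556.4; meltwater 0→T: 0.01963×4180×T = 82.05 T; milk: 694.43(T − 56.02)
776.48 T = 38902 − 6903.9 = 31998
T ≈ 41.21 °C — above 0 °C, consistent with complete melting.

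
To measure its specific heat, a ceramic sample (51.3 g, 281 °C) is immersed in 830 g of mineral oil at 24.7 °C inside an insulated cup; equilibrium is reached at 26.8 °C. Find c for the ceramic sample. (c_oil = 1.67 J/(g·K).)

c ≈ 0.223 J/(g·K)

Heat lost by the ceramic sample = heat gained by the oil:
51.3·c·(281 − 26.8) = 830·1.67·(26.8 − 24.7)
13040 c = 2910.8  ⇒  c ≈ 0.2232 J/(g·K)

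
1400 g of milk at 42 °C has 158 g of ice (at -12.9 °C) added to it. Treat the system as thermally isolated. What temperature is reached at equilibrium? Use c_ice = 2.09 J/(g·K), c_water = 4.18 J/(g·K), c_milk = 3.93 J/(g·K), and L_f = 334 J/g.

T_f ≈ 28.2 °C

Heat gained plus heat lost sum to zero:
warm ice to 0 °C: 158·2.09·(0 − (-12.9)) = 4259.8; melt ice: 158·334 = 52772; meltwater 0→T: 158·4.18·T = 660.44 T; milk cools: 1400·3.93·(T − 42) = 5502(T − 42)
6162.4 T = 231084 − 57032 = 174052
T ≈ 28.24 °C (positive, so assuming full melt was valid).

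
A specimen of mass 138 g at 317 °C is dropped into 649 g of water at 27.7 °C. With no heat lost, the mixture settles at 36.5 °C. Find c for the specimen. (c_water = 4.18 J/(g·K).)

Energy conservation, ΣQ = 0:
138×c×(36.5 − 317) + 649×4.18×(36.5 − 27.7) = 0
-38709 c = -23873
c = -23873/-38709 ≈ 0.6167 J/(g·K)

c ≈ 0.617 J/(g·K)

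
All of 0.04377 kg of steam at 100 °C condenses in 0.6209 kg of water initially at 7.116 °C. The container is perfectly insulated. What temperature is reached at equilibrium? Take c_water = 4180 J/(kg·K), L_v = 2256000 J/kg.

Setting the total heat transfer to zero:
condense steam: −0.04377×2256000 = −98745; condensate cools 100→T: 0.04377×4180×(T − 100) = 182.96(T − 100); water warms: 0.6209×4180×(T − 7.116) = 2595.4(T − 7.116)
2778.3 T = 98745 + 18296 + 18469 = 135510
T ≈ 48.77 °C, under the boiling point, so the assumption holds.

T_f ≈ 48.8 °C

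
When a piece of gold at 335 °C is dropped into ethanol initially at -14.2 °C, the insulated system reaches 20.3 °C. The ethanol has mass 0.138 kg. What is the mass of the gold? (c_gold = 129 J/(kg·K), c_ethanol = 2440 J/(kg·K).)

Heat lost by the gold = heat gained by the ethanol:
m×129×(335 − 20.3) = 0.138×2440×(20.3 − (-14.2))
40596 m = 11617  ⇒  m ≈ 0.2862 kg

m ≈ 0.286 kg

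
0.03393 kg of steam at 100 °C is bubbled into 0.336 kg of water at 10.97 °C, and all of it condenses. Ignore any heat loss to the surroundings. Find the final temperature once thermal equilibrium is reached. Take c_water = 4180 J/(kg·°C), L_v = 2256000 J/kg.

Heat gained plus heat lost sum to zero:
condense steam: −0.03393×2256000 = −76546; condensed water 100 °C→T: 141.83(T − 100); water warms: 0.336×4180×(T − 10.97) = 1404.5(T − 10.97)
1546.3 T = 76546 + 14183 + 15407 = 106136
T ≈ 68.64 °C (< 100 °C, so full condensation is consistent).

T_f ≈ 68.6 °C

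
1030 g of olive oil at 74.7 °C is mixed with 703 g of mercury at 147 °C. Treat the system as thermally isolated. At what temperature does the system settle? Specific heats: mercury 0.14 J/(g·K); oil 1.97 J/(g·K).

Let T be the final temperature. ΣQ_i = 0:
703*0.14*(T − 147) + 1030*1.97*(T − 74.7) = 0
(98.42 + 2029.1) T = 98.42*147 + 2029.1*74.7
T = 166042/2127.5 ≈ 78.04 °C

T_f ≈ 78.0 °C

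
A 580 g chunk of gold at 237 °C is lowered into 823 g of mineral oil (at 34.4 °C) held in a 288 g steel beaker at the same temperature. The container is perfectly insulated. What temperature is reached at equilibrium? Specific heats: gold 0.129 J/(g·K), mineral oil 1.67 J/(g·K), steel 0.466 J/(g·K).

With ΣQ=0 the equilibrium temperature is the m·c-weighted mean:
T_f = (74.82*237 + 1374.4*34.4 + 134.21*34.4) / (74.82 + 1374.4 + 134.21)
    = 69629 / 1583.4 ≈ 43.97 °C

T_f ≈ 44.0 °C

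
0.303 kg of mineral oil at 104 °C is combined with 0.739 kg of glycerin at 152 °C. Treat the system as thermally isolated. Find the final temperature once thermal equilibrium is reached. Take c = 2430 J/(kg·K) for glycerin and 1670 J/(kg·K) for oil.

T_f ≈ 141.4 °C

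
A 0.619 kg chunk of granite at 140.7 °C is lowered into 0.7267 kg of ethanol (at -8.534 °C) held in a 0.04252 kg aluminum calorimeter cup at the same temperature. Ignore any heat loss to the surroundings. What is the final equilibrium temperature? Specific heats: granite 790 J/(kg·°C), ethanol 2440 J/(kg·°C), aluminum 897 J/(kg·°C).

T_f ≈ 23.2 °C

Setting the total heat transfer to zero:
0.619×790×(T − 140.7) + 0.7267×2440×(T − (-8.534)) + 0.04252×897×(T − (-8.534)) = 0
(489.01 + 1773.1 + 38.14) T = 489.01×140.7 + 1773.1×(-8.534) + 38.14×(-8.534)
T = 53346 / 2300.3 = 23.2 °C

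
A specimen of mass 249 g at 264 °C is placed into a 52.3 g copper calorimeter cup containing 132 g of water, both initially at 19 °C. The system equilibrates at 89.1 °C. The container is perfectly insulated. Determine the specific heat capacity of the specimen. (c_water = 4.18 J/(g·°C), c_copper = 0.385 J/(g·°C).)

Setting the total heat transfer to zero:
249×c×(89.1 − 264) + 132×4.18×(89.1 − 19) + 52.3×0.385×(89.1 − 19) = 0
-43550 c = -40090
c = -40090/-43550 ≈ 0.9205 J/(g·°C)

c ≈ 0.921 J/(g·°C)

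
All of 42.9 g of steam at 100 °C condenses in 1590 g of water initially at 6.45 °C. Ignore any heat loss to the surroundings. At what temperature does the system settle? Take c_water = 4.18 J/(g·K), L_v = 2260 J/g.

Setting the total heat transfer to zero:
steam→water at 100 °C releases m L_v = 42.9×2260 = 96954
  condensate cools 100→T: 42.9×4.18×(T − 100) = 179.32(T − 100)
  water warms: 1590×4.18×(T − 6.45) = 6646.2(T − 6.45)
6825.5 T = 96954 + 17932 + 42868 = 157754
T ≈ 23.11 °C, under the boiling point, so the assumption holds.

T_f ≈ 23.1 °C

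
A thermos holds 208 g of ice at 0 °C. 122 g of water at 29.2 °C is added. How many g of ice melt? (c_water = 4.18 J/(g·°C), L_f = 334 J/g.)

m_melted ≈ 44.6 g

Water can give up m c ΔT = 122×4.18×29.2 = 14891 J before reaching 0 °C.
To melt every bit of ice: 208×334 = 69472 J.
14891 J < 69472 J, so only part of the ice melts and the system sits at 0 °C.
Mass melted = 14891/334 ≈ 44.58 g.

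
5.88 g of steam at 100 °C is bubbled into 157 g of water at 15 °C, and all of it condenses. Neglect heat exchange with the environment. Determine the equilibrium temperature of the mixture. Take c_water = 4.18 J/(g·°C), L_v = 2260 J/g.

T_f ≈ 37.6 °C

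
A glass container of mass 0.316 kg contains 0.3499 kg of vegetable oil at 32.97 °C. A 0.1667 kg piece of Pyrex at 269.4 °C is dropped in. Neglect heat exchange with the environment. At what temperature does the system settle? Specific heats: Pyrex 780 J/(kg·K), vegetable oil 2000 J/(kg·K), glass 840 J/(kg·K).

Conservation of energy gives ΣQ = 0:
0.1667·780·(T − 269.4) + 0.3499·2000·(T − 32.97) + 0.316·840·(T − 32.97) = 0
(130.03 + 699.8 + 265.44) T = 130.03·269.4 + 699.8·32.97 + 265.44·32.97
T ≈ 61.04 °C

T_f ≈ 61.0 °C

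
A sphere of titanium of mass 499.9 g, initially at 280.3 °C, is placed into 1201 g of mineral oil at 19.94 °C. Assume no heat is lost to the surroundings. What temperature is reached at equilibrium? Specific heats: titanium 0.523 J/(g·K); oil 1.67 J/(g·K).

T_f ≈ 50.0 °C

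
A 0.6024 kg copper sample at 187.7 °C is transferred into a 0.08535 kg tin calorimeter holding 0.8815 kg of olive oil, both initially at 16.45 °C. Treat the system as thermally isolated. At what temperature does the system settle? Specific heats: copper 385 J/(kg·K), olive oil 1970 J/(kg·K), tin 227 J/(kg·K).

Net heat exchanged in the isolated system is zero:
0.6024·385·(T − 187.7) + 0.8815·1970·(T − 16.45) + 0.08535·227·(T − 16.45) = 0
1987.9 T = 72417
T ≈ 36.43 °C

T_f ≈ 36.4 °C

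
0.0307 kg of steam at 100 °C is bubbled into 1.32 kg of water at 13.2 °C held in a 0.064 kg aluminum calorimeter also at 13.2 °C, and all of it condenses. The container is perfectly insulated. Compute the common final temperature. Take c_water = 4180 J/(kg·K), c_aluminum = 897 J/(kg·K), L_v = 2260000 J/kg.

Heat gained plus heat lost sum to zero:
condense steam: −0.0307·2260000 = −69382
  condensate cools 100→T: 0.0307·4180·(T − 100) = 128.33(T − 100)
  water warms: 1.32·4180·(T − 13.2) = 5517.6(T − 13.2)
  aluminum cup: 0.064·897·(T − 13.2) = 57.41(T − 13.2)
5703.3 T = 69382 + 12833 + 73590 = 155805
T ≈ 27.32 °C (< 100 °C, so full condensation is consistent).

T_f ≈ 27.3 °C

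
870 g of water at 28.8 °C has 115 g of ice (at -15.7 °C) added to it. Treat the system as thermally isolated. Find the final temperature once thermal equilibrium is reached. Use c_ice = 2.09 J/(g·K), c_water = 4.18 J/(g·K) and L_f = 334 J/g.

Energy balance with sensible and latent terms:
warm ice to 0 °C: 115×2.09×(0 − (-15.7)) = 3773.5
  fusion: m_ice L_f = 115×334 = 38410
  warm the meltwater: 480.7 T
  water cools: 870×4.18×(T − 28.8) = 3636.6(T − 28.8)
4117.3 T = 104734 − 42183 = 62551
T ≈ 15.19 °C. Since T > 0 °C, the all-ice-melts assumption holds.

T_f ≈ 15.2 °C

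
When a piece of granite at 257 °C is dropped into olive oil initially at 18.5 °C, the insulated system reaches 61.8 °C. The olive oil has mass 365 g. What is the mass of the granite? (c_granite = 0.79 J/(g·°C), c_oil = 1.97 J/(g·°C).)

|Q_granite| = |Q_oil|:
m×0.79×(257 − 61.8) = 365×1.97×(61.8 − 18.5)
154.21 m = 31135  ⇒  m ≈ 201.9 g

m ≈ 202 g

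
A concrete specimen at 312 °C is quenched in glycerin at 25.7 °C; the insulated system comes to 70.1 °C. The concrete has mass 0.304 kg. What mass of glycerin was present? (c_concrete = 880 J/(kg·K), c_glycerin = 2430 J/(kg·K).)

|Q_concrete| = |Q_glycerin|:
0.304·880·(312 − 70.1) = m·2430·(70.1 − 25.7)
107892 m = 64713  ⇒  m ≈ 0.5998 kg

m ≈ 0.6 kg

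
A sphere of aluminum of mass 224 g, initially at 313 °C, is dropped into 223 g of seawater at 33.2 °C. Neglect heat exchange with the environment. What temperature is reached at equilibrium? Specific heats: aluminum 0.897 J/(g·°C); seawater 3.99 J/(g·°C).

T_f ≈ 84.7 °C

|Q_aluminum| = |Q_seawater|:
224·0.897·(313 − T) = 223·3.99·(T − 33.2)
200.93(313 − T) = 889.77(T − 33.2)
1090.7 T = 92431  ⇒  T ≈ 84.74 °C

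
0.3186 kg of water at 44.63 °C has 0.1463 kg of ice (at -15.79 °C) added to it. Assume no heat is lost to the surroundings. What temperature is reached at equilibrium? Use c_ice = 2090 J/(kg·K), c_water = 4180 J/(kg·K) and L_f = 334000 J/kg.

T_f ≈ 3.0 °C

Net heat exchanged in the isolated system is zero:
ice -15.79→0 °C: 0.1463×2090×15.79 = 4828.1; latent heat to melt: 0.1463×334000 = 48864; meltwater 0→T: 0.1463×4180×T = 611.53 T; water: 1331.7(T − 44.63)
1943.3 T = 59436 − 53692 = 5743.7
T ≈ 2.96 °C. Since T > 0 °C, the all-ice-melts assumption holds.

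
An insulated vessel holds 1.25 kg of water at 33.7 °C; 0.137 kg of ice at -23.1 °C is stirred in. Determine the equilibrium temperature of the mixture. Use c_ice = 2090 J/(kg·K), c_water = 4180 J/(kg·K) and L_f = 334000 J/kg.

T_f ≈ 21.3 °C

Energy conservation, ΣQ = 0:
warm ice to 0 °C: 0.137×2090×(0 − (-23.1)) = 6614.2; melt ice: 0.137×334000 = 45758; warm the meltwater: 572.66 T; water cools: 1.25×4180×(T − 33.7) = 5225(T − 33.7)
5797.7 T = 176083 − 52372 = 123710
T ≈ 21.34 °C (positive, so assuming full melt was valid).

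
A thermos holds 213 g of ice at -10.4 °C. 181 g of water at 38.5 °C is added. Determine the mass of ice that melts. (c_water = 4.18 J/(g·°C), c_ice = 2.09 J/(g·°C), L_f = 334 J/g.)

Water can give up m c ΔT = 181·4.18·38.5 = 29128 J before reaching 0 °C.
Warming the ice to 0 °C takes 213·2.09·10.4 = 4629.8 J, leaving 24499 J for melting.
Melting all 213 g of ice would need 213·334 = 71142 J.
24499 J < 71142 J, so only part of the ice melts and the system sits at 0 °C.
m_melted·334 = 24499  ⇒  m_melted ≈ 73.35 g.

m_melted ≈ 73.3 g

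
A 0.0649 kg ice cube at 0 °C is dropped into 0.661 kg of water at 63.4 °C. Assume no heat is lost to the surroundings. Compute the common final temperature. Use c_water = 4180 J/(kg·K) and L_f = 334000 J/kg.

Setting the total heat transfer to zero:
melt ice: 0.0649·334000 = 21677; warm the meltwater: 271.28 T; water: 2763(T − 63.4)
3034.3 T = 175173 − 21677 = 153496
T ≈ 50.59 °C. Since T > 0 °C, the all-ice-melts assumption holds.

T_f ≈ 50.6 °C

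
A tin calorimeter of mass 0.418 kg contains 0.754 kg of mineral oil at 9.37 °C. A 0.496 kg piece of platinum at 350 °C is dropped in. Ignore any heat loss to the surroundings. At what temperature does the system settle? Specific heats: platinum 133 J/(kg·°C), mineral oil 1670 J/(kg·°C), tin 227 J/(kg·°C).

T_f ≈ 25.2 °C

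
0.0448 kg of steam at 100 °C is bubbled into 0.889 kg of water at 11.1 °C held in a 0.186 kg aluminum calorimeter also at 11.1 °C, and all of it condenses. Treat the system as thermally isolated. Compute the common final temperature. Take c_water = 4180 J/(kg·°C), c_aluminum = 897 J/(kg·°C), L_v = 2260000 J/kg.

Energy balance with sensible and latent terms:
steam→water at 100 °C releases m L_v = 0.0448×2260000 = 101248; condensed water 100 °C→T: 187.26(T − 100); original water: 3716(T − 11.1); aluminum cup: 0.186×897×(T − 11.1) = 166.84(T − 11.1)
4070.1 T = 101248 + 18726 + 43100 = 163074
T ≈ 40.07 °C, under the boiling point, so the assumption holds.

T_f ≈ 40.1 °C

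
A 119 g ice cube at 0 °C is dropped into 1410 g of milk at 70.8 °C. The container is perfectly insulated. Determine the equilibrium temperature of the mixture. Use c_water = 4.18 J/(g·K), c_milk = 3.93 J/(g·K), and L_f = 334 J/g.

Net heat exchanged in the isolated system is zero:
fusion: m_ice L_f = 119·334 = 39746; meltwater 0→T: 119·4.18·T = 497.42 T; milk cools: 1410·3.93·(T − 70.8) = 5541.3(T − 70.8)
6038.7 T = 392324 − 39746 = 352578
T ≈ 58.39 °C (positive, so assuming full melt was valid).

T_f ≈ 58.4 °C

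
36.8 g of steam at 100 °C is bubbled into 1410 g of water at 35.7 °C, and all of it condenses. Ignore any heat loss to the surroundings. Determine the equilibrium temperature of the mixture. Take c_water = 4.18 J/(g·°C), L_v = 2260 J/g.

T_f ≈ 51.1 °C

Conservation of energy gives ΣQ = 0:
steam→water at 100 °C releases m L_v = 36.8·2260 = 83168
  condensate cools 100→T: 36.8·4.18·(T − 100) = 153.82(T − 100)
  original water: 5893.8(T − 35.7)
6047.6 T = 83168 + 15382 + 210409 = 308959
T ≈ 51.09 °C — below 100 °C, confirming all the steam condensed.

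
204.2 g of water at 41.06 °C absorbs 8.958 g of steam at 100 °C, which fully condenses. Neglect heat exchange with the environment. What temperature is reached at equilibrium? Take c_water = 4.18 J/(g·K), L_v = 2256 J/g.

T_f ≈ 66.2 °C

Setting the total heat transfer to zero:
steam→water at 100 °C releases m L_v = 8.958×2256 = 20209; condensate cools 100→T: 8.958×4.18×(T − 100) = 37.44(T − 100); original water: 853.56(T − 41.06)
891 T = 20209 + 3744.4 + 35047 = 59001
T ≈ 66.22 °C — below 100 °C, confirming all the steam condensed.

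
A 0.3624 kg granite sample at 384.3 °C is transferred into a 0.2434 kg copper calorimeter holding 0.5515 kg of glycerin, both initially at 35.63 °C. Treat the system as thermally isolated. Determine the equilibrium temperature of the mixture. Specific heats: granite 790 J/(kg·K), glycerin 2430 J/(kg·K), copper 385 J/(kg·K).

T_f ≈ 93.7 °C

Conservation of energy gives ΣQ = 0:
0.3624×790×(T − 384.3) + 0.5515×2430×(T − 35.63) + 0.2434×385×(T − 35.63) = 0
1720.2 T = 161112
T = 161112 / 1720.2 = 93.7 °C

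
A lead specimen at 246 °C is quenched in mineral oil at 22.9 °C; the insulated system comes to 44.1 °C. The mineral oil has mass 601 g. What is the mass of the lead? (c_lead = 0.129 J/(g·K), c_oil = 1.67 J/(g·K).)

m ≈ 817 g

Energy conservation, ΣQ = 0:
m×0.129×(44.1 − 246) + 601×1.67×(44.1 − 22.9) = 0
-26.05 m = -21278
m = -21278/-26.05 ≈ 817 g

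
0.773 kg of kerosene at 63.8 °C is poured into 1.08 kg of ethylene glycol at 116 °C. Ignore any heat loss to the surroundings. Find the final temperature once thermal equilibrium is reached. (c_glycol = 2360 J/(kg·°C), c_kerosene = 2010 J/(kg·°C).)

Let T be the final temperature. ΣQ_i = 0:
1.08·2360·(T − 116) + 0.773·2010·(T − 63.8) = 0
2548.8(T − 116) + 1553.7(T − 63.8) = 0
4102.5 T = 394789
T ≈ 96.23 °C

T_f ≈ 96.2 °C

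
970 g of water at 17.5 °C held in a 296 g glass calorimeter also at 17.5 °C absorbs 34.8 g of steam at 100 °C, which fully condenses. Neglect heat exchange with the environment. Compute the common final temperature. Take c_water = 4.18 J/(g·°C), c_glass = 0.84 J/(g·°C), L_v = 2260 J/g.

Sum of m c ΔT and latent-heat terms is zero:
steam→water at 100 °C releases m L_v = 34.8×2260 = 78648
  condensate cools 100→T: 34.8×4.18×(T − 100) = 145.46(T − 100)
  water warms: 970×4.18×(T − 17.5) = 4054.6(T − 17.5)
  glass cup: 296×0.84×(T − 17.5) = 248.64(T − 17.5)
4448.7 T = 78648 + 14546 + 75307 = 168501
T ≈ 37.88 °C (< 100 °C, so full condensation is consistent).

T_f ≈ 37.9 °C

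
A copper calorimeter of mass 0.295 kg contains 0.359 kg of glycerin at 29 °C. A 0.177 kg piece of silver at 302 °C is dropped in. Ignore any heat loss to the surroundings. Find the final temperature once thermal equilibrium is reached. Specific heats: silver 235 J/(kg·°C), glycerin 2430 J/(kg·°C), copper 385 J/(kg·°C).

With ΣQ=0 the equilibrium temperature is the m·c-weighted mean:
T_f = (41.59*302 + 872.37*29 + 113.57*29) / (41.59 + 872.37 + 113.57)
    = 41154 / 1027.5 ≈ 40.05 °C

T_f ≈ 40.1 °C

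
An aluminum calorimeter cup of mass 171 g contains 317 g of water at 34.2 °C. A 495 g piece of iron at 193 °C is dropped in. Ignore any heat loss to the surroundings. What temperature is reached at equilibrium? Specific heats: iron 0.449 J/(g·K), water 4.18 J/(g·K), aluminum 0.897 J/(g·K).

Setting the total heat transfer to zero:
495·0.449·(T − 193) + 317·4.18·(T − 34.2) + 171·0.897·(T − 34.2) = 0
222.25(T − 193) + 1325.1(T − 34.2) + 153.39(T − 34.2) = 0
1700.7 T = 93458
T ≈ 54.95 °C

T_f ≈ 55.0 °C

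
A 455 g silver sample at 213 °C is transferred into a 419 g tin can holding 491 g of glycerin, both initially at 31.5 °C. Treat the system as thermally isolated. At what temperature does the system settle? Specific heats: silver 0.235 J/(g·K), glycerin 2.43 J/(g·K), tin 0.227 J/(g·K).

T_f ≈ 45.4 °C

Let T be the final temperature. ΣQ_i = 0:
455×0.235×(T − 213) + 491×2.43×(T − 31.5) + 419×0.227×(T − 31.5) = 0
(106.92 + 1193.1 + 95.11) T = 106.92×213 + 1193.1×31.5 + 95.11×31.5
T ≈ 45.41 °C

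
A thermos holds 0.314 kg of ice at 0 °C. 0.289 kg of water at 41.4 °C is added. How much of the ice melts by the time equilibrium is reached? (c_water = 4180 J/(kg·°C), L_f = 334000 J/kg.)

m_melted ≈ 0.15 kg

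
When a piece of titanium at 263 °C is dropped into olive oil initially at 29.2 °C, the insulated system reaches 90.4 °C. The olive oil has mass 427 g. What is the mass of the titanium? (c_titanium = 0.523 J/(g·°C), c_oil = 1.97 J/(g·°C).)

m ≈ 570 g

|Q_titanium| = |Q_oil|:
m×0.523×(263 − 90.4) = 427×1.97×(90.4 − 29.2)
90.27 m = 51481  ⇒  m ≈ 570.3 g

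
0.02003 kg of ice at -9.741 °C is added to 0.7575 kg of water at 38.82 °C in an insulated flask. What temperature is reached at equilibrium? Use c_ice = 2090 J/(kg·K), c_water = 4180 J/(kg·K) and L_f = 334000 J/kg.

T_f ≈ 35.6 °C

Energy conservation, ΣQ = 0:
warm ice to 0 °C: 0.02003×2090×(0 − (-9.741)) = 407.78
  melt ice: 0.02003×334000 = 6690
  warm the meltwater: 83.73 T
  water: 3166.3(T − 38.82)
3250.1 T = 122918 − 7097.8 = 115820
T ≈ 35.64 °C. Since T > 0 °C, the all-ice-melts assumption holds.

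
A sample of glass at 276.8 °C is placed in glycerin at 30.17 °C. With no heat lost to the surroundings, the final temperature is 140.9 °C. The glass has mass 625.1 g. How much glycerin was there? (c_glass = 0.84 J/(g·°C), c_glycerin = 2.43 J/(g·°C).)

Heat lost by the glass = heat gained by the glycerin:
625.1×0.84×(276.8 − 140.9) = m×2.43×(140.9 − 30.17)
269.07 m = 71359  ⇒  m ≈ 265.2 g

m ≈ 265 g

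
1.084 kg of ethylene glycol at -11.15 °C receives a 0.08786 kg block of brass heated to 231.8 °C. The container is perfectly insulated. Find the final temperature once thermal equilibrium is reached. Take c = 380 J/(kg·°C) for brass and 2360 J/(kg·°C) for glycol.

T_f ≈ -8.0 °C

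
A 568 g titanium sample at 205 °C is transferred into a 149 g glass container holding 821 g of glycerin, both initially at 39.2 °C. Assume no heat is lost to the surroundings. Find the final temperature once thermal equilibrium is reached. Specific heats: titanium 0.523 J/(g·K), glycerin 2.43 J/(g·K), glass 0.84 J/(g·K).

Setting the total heat transfer to zero:
568×0.523×(T − 205) + 821×2.43×(T − 39.2) + 149×0.84×(T − 39.2) = 0
297.06(T − 205) + 1995(T − 39.2) + 125.16(T − 39.2) = 0
(297.06 + 1995 + 125.16) T = 297.06×205 + 1995×39.2 + 125.16×39.2
T = 144010/2417.3 ≈ 59.58 °C

T_f ≈ 59.6 °C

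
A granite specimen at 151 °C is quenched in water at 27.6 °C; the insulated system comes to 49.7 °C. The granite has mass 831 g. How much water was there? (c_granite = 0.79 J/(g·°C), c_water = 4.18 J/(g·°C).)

Heat lost by the granite = heat gained by the water:
831×0.79×(151 − 49.7) = m×4.18×(49.7 − 27.6)
92.38 m = 66502  ⇒  m ≈ 719.9 g

m ≈ 720 g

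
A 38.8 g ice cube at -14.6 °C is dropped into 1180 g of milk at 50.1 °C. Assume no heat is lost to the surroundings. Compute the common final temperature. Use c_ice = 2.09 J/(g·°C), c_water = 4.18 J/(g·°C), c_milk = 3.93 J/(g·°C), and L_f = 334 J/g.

Net heat exchanged in the isolated system is zero:
ice -14.6→0 °C: 38.8×2.09×14.6 = 1183.9
  melt ice: 38.8×334 = 12959
  warm the meltwater: 162.18 T
  milk: 4637.4(T − 50.1)
4799.6 T = 232334 − 14143 = 218191
T ≈ 45.46 °C — above 0 °C, consistent with complete melting.

T_f ≈ 45.5 °C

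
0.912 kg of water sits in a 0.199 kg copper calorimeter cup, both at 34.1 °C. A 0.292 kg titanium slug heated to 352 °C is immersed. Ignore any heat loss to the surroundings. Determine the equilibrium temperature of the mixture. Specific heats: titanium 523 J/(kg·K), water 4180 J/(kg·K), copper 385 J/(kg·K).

T_f ≈ 46.1 °C

Net heat exchanged in the isolated system is zero:
0.292×523×(T − 352) + 0.912×4180×(T − 34.1) + 0.199×385×(T − 34.1) = 0
152.72(T − 352) + 3812.2(T − 34.1) + 76.62(T − 34.1) = 0
(152.72 + 3812.2 + 76.62) T = 152.72×352 + 3812.2×34.1 + 76.62×34.1
T = 186363 / 4041.5 = 46.1 °C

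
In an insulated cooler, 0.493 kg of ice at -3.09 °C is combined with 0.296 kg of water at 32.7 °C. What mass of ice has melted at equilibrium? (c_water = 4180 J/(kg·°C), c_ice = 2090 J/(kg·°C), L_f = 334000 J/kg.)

Water can give up m c ΔT = 0.296·4180·32.7 = 40459 J before reaching 0 °C.
Of that, 0.493·2090·3.09 = 3183.8 J goes to bring the ice to 0 °C, leaving 37275 J.
Fully melting the ice requires m_ice L_f = 0.493·334000 = 164662 J.
Since 37275 < 164662 J, not all the ice melts; equilibrium is at 0 °C.
m_melt = 37275 / L_f = 0.1116 kg.

m_melted ≈ 0.112 kg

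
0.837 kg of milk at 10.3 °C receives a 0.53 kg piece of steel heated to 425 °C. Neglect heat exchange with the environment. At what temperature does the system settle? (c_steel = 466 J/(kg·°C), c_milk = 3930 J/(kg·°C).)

T_f ≈ 39.3 °C

|Q_steel| = |Q_milk|:
0.53·466·(425 − T) = 0.837·3930·(T − 10.3)
246.98(425 − T) = 3289.4(T − 10.3)
3536.4 T = 138847  ⇒  T ≈ 39.26 °C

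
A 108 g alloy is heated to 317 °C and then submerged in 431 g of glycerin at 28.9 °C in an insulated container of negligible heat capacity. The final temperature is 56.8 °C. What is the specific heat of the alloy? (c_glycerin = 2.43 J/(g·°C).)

c ≈ 1.04 J/(g·°C)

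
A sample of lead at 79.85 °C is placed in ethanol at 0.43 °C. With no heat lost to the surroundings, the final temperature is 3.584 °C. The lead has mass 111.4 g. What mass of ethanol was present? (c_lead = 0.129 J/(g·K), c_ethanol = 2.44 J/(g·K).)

Energy conservation, ΣQ = 0:
111.4×0.129×(3.584 − 79.85) + m×2.44×(3.584 − 0.43) = 0
7.696 m = 1096
m = 1096/7.696 ≈ 142.4 g

m ≈ 142 g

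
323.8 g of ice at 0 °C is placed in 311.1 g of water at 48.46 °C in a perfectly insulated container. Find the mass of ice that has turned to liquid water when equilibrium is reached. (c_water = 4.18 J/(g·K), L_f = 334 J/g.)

Water can give up m c ΔT = 311.1·4.18·48.46 = 63017 J before reaching 0 °C.
To melt every bit of ice: 323.8·334 = 108149 J.
63017 J < 108149 J, so only part of the ice melts and the system sits at 0 °C.
m_melt = 63017 / L_f = 188.7 g.

m_melted ≈ 189 g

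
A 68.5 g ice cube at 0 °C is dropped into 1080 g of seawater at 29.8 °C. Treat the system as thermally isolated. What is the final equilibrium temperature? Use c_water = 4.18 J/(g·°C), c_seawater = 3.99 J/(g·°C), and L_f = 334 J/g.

T_f ≈ 23.0 °C

Net heat exchanged in the isolated system is zero:
fusion: m_ice L_f = 68.5·334 = 22879
  meltwater 0→T: 68.5·4.18·T = 286.33 T
  seawater: 4309.2(T − 29.8)
4595.5 T = 128414 − 22879 = 105535
T ≈ 22.96 °C — above 0 °C, consistent with complete melting.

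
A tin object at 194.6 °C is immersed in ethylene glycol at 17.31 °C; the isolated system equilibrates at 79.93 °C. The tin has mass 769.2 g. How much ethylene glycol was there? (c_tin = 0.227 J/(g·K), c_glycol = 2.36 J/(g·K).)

|Q_tin| = |Q_glycol|:
769.2·0.227·(194.6 − 79.93) = m·2.36·(79.93 − 17.31)
147.78 m = 20022  ⇒  m ≈ 135.5 g

m ≈ 135 g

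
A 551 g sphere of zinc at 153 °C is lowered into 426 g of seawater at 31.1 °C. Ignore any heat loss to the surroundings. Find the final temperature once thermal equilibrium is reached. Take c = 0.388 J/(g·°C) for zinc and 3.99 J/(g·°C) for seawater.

T_f ≈ 44.7 °C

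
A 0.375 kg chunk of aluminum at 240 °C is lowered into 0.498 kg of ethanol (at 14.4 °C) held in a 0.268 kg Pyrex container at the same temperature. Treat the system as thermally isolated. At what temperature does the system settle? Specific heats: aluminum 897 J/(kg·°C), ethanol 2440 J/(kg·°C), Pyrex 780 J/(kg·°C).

T_f ≈ 57.5 °C

With ΣQ=0 the equilibrium temperature is the m·c-weighted mean:
T_f = (336.38×240 + 1215.1×14.4 + 209.04×14.4) / (336.38 + 1215.1 + 209.04)
    = 101238 / 1760.5 ≈ 57.50 °C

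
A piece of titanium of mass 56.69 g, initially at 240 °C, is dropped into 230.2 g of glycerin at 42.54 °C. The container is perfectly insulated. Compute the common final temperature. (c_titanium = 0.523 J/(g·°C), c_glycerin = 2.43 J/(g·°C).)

T_f ≈ 52.5 °C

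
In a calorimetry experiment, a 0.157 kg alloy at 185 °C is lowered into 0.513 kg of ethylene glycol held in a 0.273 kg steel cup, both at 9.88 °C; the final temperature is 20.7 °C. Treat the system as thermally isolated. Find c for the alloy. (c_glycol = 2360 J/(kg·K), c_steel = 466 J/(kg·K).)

c ≈ 561 J/(kg·K)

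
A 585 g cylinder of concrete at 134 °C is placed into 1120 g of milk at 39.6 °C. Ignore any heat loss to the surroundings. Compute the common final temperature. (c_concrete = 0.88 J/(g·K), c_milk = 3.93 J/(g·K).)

T_f ≈ 49.5 °C

With ΣQ=0 the equilibrium temperature is the m·c-weighted mean:
T_f = (514.8·134 + 4401.6·39.6) / (514.8 + 4401.6)
    = 243287 / 4916.4 ≈ 49.48 °C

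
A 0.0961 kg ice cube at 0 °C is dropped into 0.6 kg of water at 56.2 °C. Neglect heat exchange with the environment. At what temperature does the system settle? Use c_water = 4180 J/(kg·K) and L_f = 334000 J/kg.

T_f ≈ 37.4 °C

Let T be the final temperature. ΣQ_i = 0:
latent heat to melt: 0.0961·334000 = 32097
  meltwater 0→T: 0.0961·4180·T = 401.7 T
  water cools: 0.6·4180·(T − 56.2) = 2508(T − 56.2)
2909.7 T = 140950 − 32097 = 108852
T ≈ 37.41 °C — above 0 °C, consistent with complete melting.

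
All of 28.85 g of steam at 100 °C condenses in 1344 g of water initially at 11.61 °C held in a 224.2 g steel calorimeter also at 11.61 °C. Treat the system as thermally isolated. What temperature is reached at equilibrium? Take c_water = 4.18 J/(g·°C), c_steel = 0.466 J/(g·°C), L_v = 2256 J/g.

T_f ≈ 24.6 °C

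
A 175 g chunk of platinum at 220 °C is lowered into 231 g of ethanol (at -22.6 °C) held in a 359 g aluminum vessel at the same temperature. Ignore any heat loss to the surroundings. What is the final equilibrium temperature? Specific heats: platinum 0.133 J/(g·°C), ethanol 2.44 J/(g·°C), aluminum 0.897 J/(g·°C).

Heat gained plus heat lost sum to zero:
175×0.133×(T − 220) + 231×2.44×(T − (-22.6)) + 359×0.897×(T − (-22.6)) = 0
23.28(T − 220) + 563.64(T − (-22.6)) + 322.02(T − (-22.6)) = 0
908.94 T = -14895
T = -14895 / 908.94 = -16.4 °C

T_f ≈ -16.4 °C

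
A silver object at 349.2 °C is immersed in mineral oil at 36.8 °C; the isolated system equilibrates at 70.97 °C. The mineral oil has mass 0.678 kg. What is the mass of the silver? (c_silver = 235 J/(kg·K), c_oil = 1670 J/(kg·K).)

|Q_silver| = |Q_oil|:
m×235×(349.2 − 70.97) = 0.678×1670×(70.97 − 36.8)
65384 m = 38689  ⇒  m ≈ 0.5917 kg

m ≈ 0.592 kg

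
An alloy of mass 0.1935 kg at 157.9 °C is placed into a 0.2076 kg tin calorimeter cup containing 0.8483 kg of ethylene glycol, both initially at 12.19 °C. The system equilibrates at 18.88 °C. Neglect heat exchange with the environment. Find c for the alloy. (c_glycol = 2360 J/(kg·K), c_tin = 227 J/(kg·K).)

c ≈ 510 J/(kg·K)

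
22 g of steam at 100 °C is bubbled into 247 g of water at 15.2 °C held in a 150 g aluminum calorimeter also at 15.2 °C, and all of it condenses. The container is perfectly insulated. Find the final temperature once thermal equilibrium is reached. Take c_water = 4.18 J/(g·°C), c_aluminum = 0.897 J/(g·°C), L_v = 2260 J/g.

Net heat exchanged in the isolated system is zero:
latent heat released on condensation: 22·2260 = 49720
  condensate cools 100→T: 22·4.18·(T − 100) = 91.96(T − 100)
  water warms: 247·4.18·(T − 15.2) = 1032.5(T − 15.2)
  cup: 134.55(T − 15.2)
1259 T = 49720 + 9196 + 17739 = 76655
T ≈ 60.89 °C (< 100 °C, so full condensation is consistent).

T_f ≈ 60.9 °C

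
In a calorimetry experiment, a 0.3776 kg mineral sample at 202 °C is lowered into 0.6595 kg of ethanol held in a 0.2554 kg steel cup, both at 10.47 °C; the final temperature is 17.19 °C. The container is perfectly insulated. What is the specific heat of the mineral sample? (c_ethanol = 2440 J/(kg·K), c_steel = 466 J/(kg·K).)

c ≈ 166 J/(kg·K)

Setting the total heat transfer to zero:
0.3776·c·(17.19 − 202) + 0.6595·2440·(17.19 − 10.47) + 0.2554·466·(17.19 − 10.47) = 0
-69.78 c = -11613
c = -11613/-69.78 ≈ 166.4 J/(kg·K)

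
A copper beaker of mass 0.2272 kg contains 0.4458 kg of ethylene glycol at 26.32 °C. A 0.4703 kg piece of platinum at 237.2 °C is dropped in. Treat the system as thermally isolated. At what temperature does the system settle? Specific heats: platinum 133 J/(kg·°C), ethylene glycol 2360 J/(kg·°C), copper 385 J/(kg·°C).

T_f ≈ 37.3 °C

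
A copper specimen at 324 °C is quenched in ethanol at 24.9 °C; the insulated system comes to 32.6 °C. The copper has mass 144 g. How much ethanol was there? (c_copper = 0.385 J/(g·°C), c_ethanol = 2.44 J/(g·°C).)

m ≈ 860 g

Let T be the final temperature. ΣQ_i = 0:
144·0.385·(32.6 − 324) + m·2.44·(32.6 − 24.9) = 0
18.79 m = 16155
m = 16155/18.79 ≈ 859.9 g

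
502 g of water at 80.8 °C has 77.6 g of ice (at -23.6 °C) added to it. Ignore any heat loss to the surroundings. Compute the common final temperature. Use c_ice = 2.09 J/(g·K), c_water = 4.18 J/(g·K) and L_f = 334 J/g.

T_f ≈ 57.7 °C

Sum of m c ΔT and latent-heat terms is zero:
ice -23.6→0 °C: 77.6×2.09×23.6 = 3827.5; latent heat to melt: 77.6×334 = 25918; meltwater 0→T: 77.6×4.18×T = 324.37 T; water cools: 502×4.18×(T − 80.8) = 2098.4(T − 80.8)
2422.7 T = 169547 − 29746 = 139802
T ≈ 57.70 °C — above 0 °C, consistent with complete melting.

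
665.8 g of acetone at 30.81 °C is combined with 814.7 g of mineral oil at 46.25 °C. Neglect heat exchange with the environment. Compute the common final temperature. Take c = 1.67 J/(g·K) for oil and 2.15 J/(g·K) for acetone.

T_f is the heat-capacity-weighted average of the initial temperatures:
T_f = (1360.5·46.25 + 1431.5·30.81) / (1360.5 + 1431.5)
    = 107029 / 2792 ≈ 38.33 °C

T_f ≈ 38.3 °C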